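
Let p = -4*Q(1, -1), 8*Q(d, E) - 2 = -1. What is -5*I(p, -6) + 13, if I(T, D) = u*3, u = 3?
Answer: -32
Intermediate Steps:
Q(d, E) = 1/8 (Q(d, E) = 1/4 + (1/8)*(-1) = 1/4 - 1/8 = 1/8)
p = -1/2 (p = -4*1/8 = -1/2 ≈ -0.50000)
I(T, D) = 9 (I(T, D) = 3*3 = 9)
-5*I(p, -6) + 13 = -5*9 + 13 = -45 + 13 = -32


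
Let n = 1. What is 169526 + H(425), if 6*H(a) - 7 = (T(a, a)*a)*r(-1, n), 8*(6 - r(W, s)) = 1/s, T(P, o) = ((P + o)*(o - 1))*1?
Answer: 300296971/2 ≈ 1.5015e+8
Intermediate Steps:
T(P, o) = (-1 + o)*(P + o) (T(P, o) = ((P + o)*(-1 + o))*1 = ((-1 + o)*(P + o))*1 = (-1 + o)*(P + o))
r(W, s) = 6 - 1/(8*s)
H(a) = 7/6 + 47*a*(-2*a + 2*a²)/48 (H(a) = 7/6 + (((a² - a - a + a*a)*a)*(6 - ⅛/1))/6 = 7/6 + (((a² - a - a + a²)*a)*(6 - ⅛*1))/6 = 7/6 + (((-2*a + 2*a²)*a)*(6 - ⅛))/6 = 7/6 + ((a*(-2*a + 2*a²))*(47/8))/6 = 7/6 + (47*a*(-2*a + 2*a²)/8)/6 = 7/6 + 47*a*(-2*a + 2*a²)/48)
169526 + H(425) = 169526 + (7/6 + (47/24)*425²*(-1 + 425)) = 169526 + (7/6 + (47/24)*180625*424) = 169526 + (7/6 + 449936875/3) = 169526 + 299957919/2 = 300296971/2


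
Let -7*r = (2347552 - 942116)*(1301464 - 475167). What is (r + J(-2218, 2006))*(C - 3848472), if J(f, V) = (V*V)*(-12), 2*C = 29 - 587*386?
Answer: 4602147592561658726/7 ≈ 6.5745e+17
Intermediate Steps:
C = -226553/2 (C = (29 - 587*386)/2 = (29 - 226582)/2 = (½)*(-226553) = -226553/2 ≈ -1.1328e+5)
r = -1161307550492/7 (r = -(2347552 - 942116)*(1301464 - 475167)/7 = -1405436*826297/7 = -⅐*1161307550492 = -1161307550492/7 ≈ -1.6590e+11)
J(f, V) = -12*V² (J(f, V) = V²*(-12) = -12*V²)
(r + J(-2218, 2006))*(C - 3848472) = (-1161307550492/7 - 12*2006²)*(-226553/2 - 3848472) = (-1161307550492/7 - 12*4024036)*(-7923497/2) = (-1161307550492/7 - 48288432)*(-7923497/2) = -1161645569516/7*(-7923497/2) = 4602147592561658726/7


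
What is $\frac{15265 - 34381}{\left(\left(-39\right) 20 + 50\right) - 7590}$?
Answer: $\frac{4779}{2080} \approx 2.2976$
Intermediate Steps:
$\frac{15265 - 34381}{\left(\left(-39\right) 20 + 50\right) - 7590} = - \frac{19116}{\left(-780 + 50\right) - 7590} = - \frac{19116}{-730 - 7590} = - \frac{19116}{-8320} = \left(-19116\right) \left(- \frac{1}{8320}\right) = \frac{4779}{2080}$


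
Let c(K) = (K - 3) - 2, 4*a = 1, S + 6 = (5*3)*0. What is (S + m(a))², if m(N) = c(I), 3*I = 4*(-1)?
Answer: 1369/9 ≈ 152.11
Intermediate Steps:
S = -6 (S = -6 + (5*3)*0 = -6 + 15*0 = -6 + 0 = -6)
a = ¼ (a = (¼)*1 = ¼ ≈ 0.25000)
I = -4/3 (I = (4*(-1))/3 = (⅓)*(-4) = -4/3 ≈ -1.3333)
c(K) = -5 + K (c(K) = (-3 + K) - 2 = -5 + K)
m(N) = -19/3 (m(N) = -5 - 4/3 = -19/3)
(S + m(a))² = (-6 - 19/3)² = (-37/3)² = 1369/9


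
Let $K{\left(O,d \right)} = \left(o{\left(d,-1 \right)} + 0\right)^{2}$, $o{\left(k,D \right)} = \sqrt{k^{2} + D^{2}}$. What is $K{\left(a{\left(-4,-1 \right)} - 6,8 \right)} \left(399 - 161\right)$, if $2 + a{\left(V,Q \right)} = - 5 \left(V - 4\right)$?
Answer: $15470$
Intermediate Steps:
$a{\left(V,Q \right)} = 18 - 5 V$ ($a{\left(V,Q \right)} = -2 - 5 \left(V - 4\right) = -2 - 5 \left(-4 + V\right) = -2 - \left(-20 + 5 V\right) = 18 - 5 V$)
$o{\left(k,D \right)} = \sqrt{D^{2} + k^{2}}$
$K{\left(O,d \right)} = 1 + d^{2}$ ($K{\left(O,d \right)} = \left(\sqrt{\left(-1\right)^{2} + d^{2}} + 0\right)^{2} = \left(\sqrt{1 + d^{2}} + 0\right)^{2} = \left(\sqrt{1 + d^{2}}\right)^{2} = 1 + d^{2}$)
$K{\left(a{\left(-4,-1 \right)} - 6,8 \right)} \left(399 - 161\right) = \left(1 + 8^{2}\right) \left(399 - 161\right) = \left(1 + 64\right) 238 = 65 \cdot 238 = 15470$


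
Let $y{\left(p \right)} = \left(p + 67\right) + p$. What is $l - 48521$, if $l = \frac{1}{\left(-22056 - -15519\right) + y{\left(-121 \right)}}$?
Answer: $- \frac{325672953}{6712} \approx -48521.0$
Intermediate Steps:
$y{\left(p \right)} = 67 + 2 p$ ($y{\left(p \right)} = \left(67 + p\right) + p = 67 + 2 p$)
$l = - \frac{1}{6712}$ ($l = \frac{1}{\left(-22056 - -15519\right) + \left(67 + 2 \left(-121\right)\right)} = \frac{1}{\left(-22056 + 15519\right) + \left(67 - 242\right)} = \frac{1}{-6537 - 175} = \frac{1}{-6712} = - \frac{1}{6712} \approx -0.00014899$)
$l - 48521 = - \frac{1}{6712} - 48521 = - \frac{325672953}{6712}$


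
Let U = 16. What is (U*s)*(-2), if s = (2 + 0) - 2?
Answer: 0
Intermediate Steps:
s = 0 (s = 2 - 2 = 0)
(U*s)*(-2) = (16*0)*(-2) = 0*(-2) = 0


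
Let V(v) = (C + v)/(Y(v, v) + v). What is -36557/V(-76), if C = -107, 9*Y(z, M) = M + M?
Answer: -30561652/1647 ≈ -18556.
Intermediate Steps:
Y(z, M) = 2*M/9 (Y(z, M) = (M + M)/9 = (2*M)/9 = 2*M/9)
V(v) = 9*(-107 + v)/(11*v) (V(v) = (-107 + v)/(2*v/9 + v) = (-107 + v)/((11*v/9)) = (-107 + v)*(9/(11*v)) = 9*(-107 + v)/(11*v))
-36557/V(-76) = -36557*(-836/(9*(-107 - 76))) = -36557/((9/11)*(-1/76)*(-183)) = -36557/1647/836 = -36557*836/1647 = -30561652/1647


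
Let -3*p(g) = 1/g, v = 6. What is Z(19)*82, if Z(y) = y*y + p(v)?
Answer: 266377/9 ≈ 29597.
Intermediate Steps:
p(g) = -1/(3*g)
Z(y) = -1/18 + y**2 (Z(y) = y*y - 1/3/6 = y**2 - 1/3*1/6 = y**2 - 1/18 = -1/18 + y**2)
Z(19)*82 = (-1/18 + 19**2)*82 = (-1/18 + 361)*82 = (6497/18)*82 = 266377/9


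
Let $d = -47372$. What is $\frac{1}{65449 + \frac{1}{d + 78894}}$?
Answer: $\frac{31522}{2063083379} \approx 1.5279 \cdot 10^{-5}$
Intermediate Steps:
$\frac{1}{65449 + \frac{1}{d + 78894}} = \frac{1}{65449 + \frac{1}{-47372 + 78894}} = \frac{1}{65449 + \frac{1}{31522}} = \frac{1}{\frac{2063083379}{31522}} = \frac{31522}{2063083379}$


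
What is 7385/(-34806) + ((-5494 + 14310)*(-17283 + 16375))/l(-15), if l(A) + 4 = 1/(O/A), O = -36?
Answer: 3343433970061/1496658 ≈ 2.2339e+6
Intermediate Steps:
l(A) = -4 - A/36 (l(A) = -4 + 1/(-36/A) = -4 - A/36)
7385/(-34806) + ((-5494 + 14310)*(-17283 + 16375))/l(-15) = 7385/(-34806) + ((-5494 + 14310)*(-17283 + 16375))/(-4 - 1/36*(-15)) = 7385*(-1/34806) + (8816*(-908))/(-4 + 5/12) = -7385/34806 - 8004928/(-43/12) = -7385/34806 - 8004928*(-12/43) = -7385/34806 + 96059136/43 = 3343433970061/1496658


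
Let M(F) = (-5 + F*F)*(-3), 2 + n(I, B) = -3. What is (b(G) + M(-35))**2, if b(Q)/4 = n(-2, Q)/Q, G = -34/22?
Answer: 3844000000/289 ≈ 1.3301e+7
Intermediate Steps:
n(I, B) = -5 (n(I, B) = -2 - 3 = -5)
M(F) = 15 - 3*F**2 (M(F) = (-5 + F**2)*(-3) = 15 - 3*F**2)
G = -17/11 (G = -34*1/22 = -17/11 ≈ -1.5455)
b(Q) = -20/Q (b(Q) = 4*(-5/Q) = -20/Q)
(b(G) + M(-35))**2 = (-20/(-17/11) + (15 - 3*(-35)**2))**2 = (-20*(-11/17) + (15 - 3*1225))**2 = (220/17 + (15 - 3675))**2 = (220/17 - 3660)**2 = (-62000/17)**2 = 3844000000/289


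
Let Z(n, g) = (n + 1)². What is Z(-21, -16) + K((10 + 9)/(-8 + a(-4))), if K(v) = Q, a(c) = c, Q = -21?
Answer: 379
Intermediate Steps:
Z(n, g) = (1 + n)²
K(v) = -21
Z(-21, -16) + K((10 + 9)/(-8 + a(-4))) = (1 - 21)² - 21 = (-20)² - 21 = 400 - 21 = 379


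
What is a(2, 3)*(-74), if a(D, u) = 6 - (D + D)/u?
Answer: -1036/3 ≈ -345.33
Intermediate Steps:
a(D, u) = 6 - 2*D/u
a(2, 3)*(-74) = (6 - 2*2/3)*(-74) = (6 - 2*2*⅓)*(-74) = (6 - 4/3)*(-74) = (14/3)*(-74) = -1036/3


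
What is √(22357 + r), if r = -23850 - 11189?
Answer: I*√12682 ≈ 112.61*I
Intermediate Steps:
r = -35039
√(22357 + r) = √(22357 - 35039) = √(-12682) = I*√12682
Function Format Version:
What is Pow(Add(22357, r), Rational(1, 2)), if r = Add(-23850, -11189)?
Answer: Mul(I, Pow(12682, Rational(1, 2))) ≈ Mul(112.61, I)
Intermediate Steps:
r = -35039
Pow(Add(22357, r), Rational(1, 2)) = Pow(Add(22357, -35039), Rational(1, 2)) = Pow(-12682, Rational(1, 2)) = Mul(I, Pow(12682, Rational(1, 2)))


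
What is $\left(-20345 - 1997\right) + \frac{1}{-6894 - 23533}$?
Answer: $- \frac{679800035}{30427} \approx -22342.0$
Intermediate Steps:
$\left(-20345 - 1997\right) + \frac{1}{-6894 - 23533} = -22342 + \frac{1}{-30427} = -22342 - \frac{1}{30427} = - \frac{679800035}{30427}$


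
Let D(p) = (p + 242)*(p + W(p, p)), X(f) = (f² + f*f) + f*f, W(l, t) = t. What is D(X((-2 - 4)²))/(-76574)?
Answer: -16057440/38287 ≈ -419.40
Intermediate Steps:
X(f) = 3*f² (X(f) = (f² + f²) + f² = 2*f² + f² = 3*f²)
D(p) = 2*p*(242 + p) (D(p) = (p + 242)*(p + p) = (242 + p)*(2*p) = 2*p*(242 + p))
D(X((-2 - 4)²))/(-76574) = (2*(3*((-2 - 4)²)²)*(242 + 3*((-2 - 4)²)²))/(-76574) = (2*(3*((-6)²)²)*(242 + 3*((-6)²)²))*(-1/76574) = (2*(3*36²)*(242 + 3*36²))*(-1/76574) = (2*(3*1296)*(242 + 3*1296))*(-1/76574) = (2*3888*(242 + 3888))*(-1/76574) = (2*3888*4130)*(-1/76574) = 32114880*(-1/76574) = -16057440/38287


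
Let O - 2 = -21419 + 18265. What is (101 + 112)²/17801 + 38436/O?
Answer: -135299037/14027188 ≈ -9.6455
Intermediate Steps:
O = -3152 (O = 2 + (-21419 + 18265) = 2 - 3154 = -3152)
(101 + 112)²/17801 + 38436/O = (101 + 112)²/17801 + 38436/(-3152) = 213²*(1/17801) + 38436*(-1/3152) = 45369*(1/17801) - 9609/788 = 45369/17801 - 9609/788 = -135299037/14027188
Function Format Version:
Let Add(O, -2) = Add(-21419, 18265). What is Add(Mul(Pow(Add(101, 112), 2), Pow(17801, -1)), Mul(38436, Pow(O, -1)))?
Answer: Rational(-135299037, 14027188) ≈ -9.6455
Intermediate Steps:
O = -3152 (O = Add(2, Add(-21419, 18265)) = Add(2, -3154) = -3152)
Add(Mul(Pow(Add(101, 112), 2), Pow(17801, -1)), Mul(38436, Pow(O, -1))) = Add(Mul(Pow(Add(101, 112), 2), Pow(17801, -1)), Mul(38436, Pow(-3152, -1))) = Add(Mul(Pow(213, 2), Rational(1, 17801)), Mul(38436, Rational(-1, 3152))) = Add(Mul(45369, Rational(1, 17801)), Rational(-9609, 788)) = Add(Rational(45369, 17801), Rational(-9609, 788)) = Rational(-135299037, 14027188)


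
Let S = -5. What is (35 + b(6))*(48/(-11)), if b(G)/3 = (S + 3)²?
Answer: -2256/11 ≈ -205.09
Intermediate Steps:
b(G) = 12 (b(G) = 3*(-5 + 3)² = 3*(-2)² = 3*4 = 12)
(35 + b(6))*(48/(-11)) = (35 + 12)*(48/(-11)) = 47*(48*(-1/11)) = 47*(-48/11) = -2256/11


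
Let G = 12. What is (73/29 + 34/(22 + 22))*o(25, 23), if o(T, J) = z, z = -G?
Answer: -12594/319 ≈ -39.480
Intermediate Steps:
z = -12 (z = -1*12 = -12)
o(T, J) = -12
(73/29 + 34/(22 + 22))*o(25, 23) = (73/29 + 34/(22 + 22))*(-12) = (73*(1/29) + 34/44)*(-12) = (73/29 + 34*(1/44))*(-12) = (73/29 + 17/22)*(-12) = (2099/638)*(-12) = -12594/319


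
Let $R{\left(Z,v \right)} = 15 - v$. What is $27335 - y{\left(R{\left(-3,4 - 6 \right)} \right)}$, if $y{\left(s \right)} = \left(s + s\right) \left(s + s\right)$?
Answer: $26179$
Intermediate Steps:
$y{\left(s \right)} = 4 s^{2}$ ($y{\left(s \right)} = 2 s 2 s = 4 s^{2}$)
$27335 - y{\left(R{\left(-3,4 - 6 \right)} \right)} = 27335 - 4 \left(15 - \left(4 - 6\right)\right)^{2} = 27335 - 4 \left(15 - -2\right)^{2} = 27335 - 4 \left(15 + 2\right)^{2} = 27335 - 4 \cdot 17^{2} = 27335 - 4 \cdot 289 = 27335 - 1156 = 26179$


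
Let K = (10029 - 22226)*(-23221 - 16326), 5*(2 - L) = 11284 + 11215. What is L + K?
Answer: 2411751306/5 ≈ 4.8235e+8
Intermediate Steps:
L = -22489/5 (L = 2 - (11284 + 11215)/5 = 2 - 1/5*22499 = 2 - 22499/5 = -22489/5 ≈ -4497.8)
K = 482354759 (K = -12197*(-39547) = 482354759)
L + K = -22489/5 + 482354759 = 2411751306/5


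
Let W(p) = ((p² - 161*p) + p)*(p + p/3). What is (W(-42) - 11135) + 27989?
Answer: -458250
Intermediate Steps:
W(p) = 4*p*(p² - 160*p)/3 (W(p) = (p² - 160*p)*(p + p*(⅓)) = (p² - 160*p)*(p + p/3) = (p² - 160*p)*(4*p/3) = 4*p*(p² - 160*p)/3)
(W(-42) - 11135) + 27989 = ((4/3)*(-42)²*(-160 - 42) - 11135) + 27989 = ((4/3)*1764*(-202) - 11135) + 27989 = (-475104 - 11135) + 27989 = -486239 + 27989 = -458250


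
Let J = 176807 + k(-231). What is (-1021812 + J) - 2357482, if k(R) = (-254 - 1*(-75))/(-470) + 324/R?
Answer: -115898041507/36190 ≈ -3.2025e+6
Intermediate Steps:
k(R) = 179/470 + 324/R (k(R) = (-254 + 75)*(-1/470) + 324/R = -179*(-1/470) + 324/R = 179/470 + 324/R)
J = 6398608353/36190 (J = 176807 + (179/470 + 324/(-231)) = 176807 + (179/470 + 324*(-1/231)) = 176807 + (179/470 - 108/77) = 176807 - 36977/36190 = 6398608353/36190 ≈ 1.7681e+5)
(-1021812 + J) - 2357482 = (-1021812 + 6398608353/36190) - 2357482 = -30580767927/36190 - 2357482 = -115898041507/36190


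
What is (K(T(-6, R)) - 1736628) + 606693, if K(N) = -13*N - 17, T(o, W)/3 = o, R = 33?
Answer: -1129718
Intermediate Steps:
T(o, W) = 3*o
K(N) = -17 - 13*N
(K(T(-6, R)) - 1736628) + 606693 = ((-17 - 39*(-6)) - 1736628) + 606693 = ((-17 - 13*(-18)) - 1736628) + 606693 = ((-17 + 234) - 1736628) + 606693 = (217 - 1736628) + 606693 = -1736411 + 606693 = -1129718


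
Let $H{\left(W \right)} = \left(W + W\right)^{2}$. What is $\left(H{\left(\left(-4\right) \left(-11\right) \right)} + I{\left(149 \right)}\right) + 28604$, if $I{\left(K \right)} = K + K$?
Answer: $36646$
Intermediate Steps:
$H{\left(W \right)} = 4 W^{2}$ ($H{\left(W \right)} = \left(2 W\right)^{2} = 4 W^{2}$)
$I{\left(K \right)} = 2 K$
$\left(H{\left(\left(-4\right) \left(-11\right) \right)} + I{\left(149 \right)}\right) + 28604 = \left(4 \left(\left(-4\right) \left(-11\right)\right)^{2} + 2 \cdot 149\right) + 28604 = \left(4 \cdot 44^{2} + 298\right) + 28604 = \left(4 \cdot 1936 + 298\right) + 28604 = \left(7744 + 298\right) + 28604 = 8042 + 28604 = 36646$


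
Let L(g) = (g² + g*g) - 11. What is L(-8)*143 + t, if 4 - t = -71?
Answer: 16806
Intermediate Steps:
t = 75 (t = 4 - 1*(-71) = 4 + 71 = 75)
L(g) = -11 + 2*g² (L(g) = (g² + g²) - 11 = 2*g² - 11 = -11 + 2*g²)
L(-8)*143 + t = (-11 + 2*(-8)²)*143 + 75 = (-11 + 2*64)*143 + 75 = (-11 + 128)*143 + 75 = 117*143 + 75 = 16731 + 75 = 16806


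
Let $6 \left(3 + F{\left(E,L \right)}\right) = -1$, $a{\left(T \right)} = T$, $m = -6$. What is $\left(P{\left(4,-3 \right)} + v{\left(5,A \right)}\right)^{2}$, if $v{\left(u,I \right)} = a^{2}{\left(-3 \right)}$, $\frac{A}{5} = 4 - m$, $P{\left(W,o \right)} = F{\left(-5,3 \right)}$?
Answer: $\frac{1225}{36} \approx 34.028$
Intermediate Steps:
$F{\left(E,L \right)} = - \frac{19}{6}$ ($F{\left(E,L \right)} = -3 + \frac{1}{6} \left(-1\right) = -3 - \frac{1}{6} = - \frac{19}{6}$)
$P{\left(W,o \right)} = - \frac{19}{6}$
$A = 50$ ($A = 5 \left(4 - -6\right) = 5 \left(4 + 6\right) = 5 \cdot 10 = 50$)
$v{\left(u,I \right)} = 9$ ($v{\left(u,I \right)} = \left(-3\right)^{2} = 9$)
$\left(P{\left(4,-3 \right)} + v{\left(5,A \right)}\right)^{2} = \left(- \frac{19}{6} + 9\right)^{2} = \left(\frac{35}{6}\right)^{2} = \frac{1225}{36}$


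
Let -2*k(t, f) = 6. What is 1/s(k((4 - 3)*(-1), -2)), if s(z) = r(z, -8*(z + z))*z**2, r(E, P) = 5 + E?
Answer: 1/18 ≈ 0.055556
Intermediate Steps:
k(t, f) = -3 (k(t, f) = -1/2*6 = -3)
s(z) = z**2*(5 + z) (s(z) = (5 + z)*z**2 = z**2*(5 + z))
1/s(k((4 - 3)*(-1), -2)) = 1/((-3)**2*(5 - 3)) = 1/(9*2) = 1/18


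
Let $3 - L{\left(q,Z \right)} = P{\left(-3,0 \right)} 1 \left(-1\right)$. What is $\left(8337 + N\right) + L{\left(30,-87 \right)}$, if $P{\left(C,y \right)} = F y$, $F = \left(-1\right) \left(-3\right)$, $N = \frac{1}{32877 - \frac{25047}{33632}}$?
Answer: $\frac{9221489803412}{1105694217} \approx 8340.0$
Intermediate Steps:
$N = \frac{33632}{1105694217}$ ($N = \frac{1}{32877 - \frac{25047}{33632}} = \frac{1}{\frac{1105694217}{33632}} = \frac{33632}{1105694217} \approx 3.0417 \cdot 10^{-5}$)
$F = 3$
$P{\left(C,y \right)} = 3 y$
$L{\left(q,Z \right)} = 3$ ($L{\left(q,Z \right)} = 3 - 3 \cdot 0 \cdot 1 \left(-1\right) = 3 - 0 \cdot 1 \left(-1\right) = 3 - 0 \left(-1\right) = 3 - 0 = 3 + 0 = 3$)
$\left(8337 + N\right) + L{\left(30,-87 \right)} = \left(8337 + \frac{33632}{1105694217}\right) + 3 = \frac{9218172720761}{1105694217} + 3 = \frac{9221489803412}{1105694217}$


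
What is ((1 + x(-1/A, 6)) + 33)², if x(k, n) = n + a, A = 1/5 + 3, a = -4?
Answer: 1296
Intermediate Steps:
A = 16/5 (A = ⅕ + 3 = 16/5 ≈ 3.2000)
x(k, n) = -4 + n (x(k, n) = n - 4 = -4 + n)
((1 + x(-1/A, 6)) + 33)² = ((1 + (-4 + 6)) + 33)² = ((1 + 2) + 33)² = (3 + 33)² = 36² = 1296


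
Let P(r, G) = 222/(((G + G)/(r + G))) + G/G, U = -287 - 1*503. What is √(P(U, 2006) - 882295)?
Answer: 3*I*√98614223798/1003 ≈ 939.27*I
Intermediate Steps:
U = -790 (U = -287 - 503 = -790)
P(r, G) = 1 + 111*(G + r)/G (P(r, G) = 222/(((2*G)/(G + r))) + 1 = 222/((2*G/(G + r))) + 1 = 222*((G + r)/(2*G)) + 1 = 111*(G + r)/G + 1 = 1 + 111*(G + r)/G)
√(P(U, 2006) - 882295) = √((112 + 111*(-790)/2006) - 882295) = √((112 + 111*(-790)*(1/2006)) - 882295) = √((112 - 43845/1003) - 882295) = √(68491/1003 - 882295) = √(-884873394/1003) = 3*I*√98614223798/1003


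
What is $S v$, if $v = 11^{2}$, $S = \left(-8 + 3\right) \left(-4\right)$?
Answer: $2420$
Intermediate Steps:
$S = 20$ ($S = \left(-5\right) \left(-4\right) = 20$)
$v = 121$
$S v = 20 \cdot 121 = 2420$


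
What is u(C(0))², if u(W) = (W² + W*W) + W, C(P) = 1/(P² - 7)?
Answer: 25/2401 ≈ 0.010412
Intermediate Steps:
C(P) = 1/(-7 + P²)
u(W) = W + 2*W² (u(W) = (W² + W²) + W = 2*W² + W = W + 2*W²)
u(C(0))² = ((1 + 2/(-7 + 0²))/(-7 + 0²))² = ((1 + 2/(-7 + 0))/(-7 + 0))² = ((1 + 2/(-7))/(-7))² = (-(1 + 2*(-⅐))/7)² = (-(1 - 2/7)/7)² = (-⅐*5/7)² = (-5/49)² = 25/2401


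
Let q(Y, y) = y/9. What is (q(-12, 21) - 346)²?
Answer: 1062961/9 ≈ 1.1811e+5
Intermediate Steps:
q(Y, y) = y/9 (q(Y, y) = y*(⅑) = y/9)
(q(-12, 21) - 346)² = ((⅑)*21 - 346)² = (7/3 - 346)² = (-1031/3)² = 1062961/9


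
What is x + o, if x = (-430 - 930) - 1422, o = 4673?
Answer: 1891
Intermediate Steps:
x = -2782 (x = -1360 - 1422 = -2782)
x + o = -2782 + 4673 = 1891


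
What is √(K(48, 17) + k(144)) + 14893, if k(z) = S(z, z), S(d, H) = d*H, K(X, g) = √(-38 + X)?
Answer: 14893 + √(20736 + √10) ≈ 15037.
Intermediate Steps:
S(d, H) = H*d
k(z) = z² (k(z) = z*z = z²)
√(K(48, 17) + k(144)) + 14893 = √(√(-38 + 48) + 144²) + 14893 = √(√10 + 20736) + 14893 = √(20736 + √10) + 14893 = 14893 + √(20736 + √10)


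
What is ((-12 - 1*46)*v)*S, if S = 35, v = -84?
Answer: 170520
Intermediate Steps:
((-12 - 1*46)*v)*S = ((-12 - 1*46)*(-84))*35 = ((-12 - 46)*(-84))*35 = -58*(-84)*35 = 4872*35 = 170520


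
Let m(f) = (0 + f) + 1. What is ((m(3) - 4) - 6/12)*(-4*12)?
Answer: 24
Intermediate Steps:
m(f) = 1 + f (m(f) = f + 1 = 1 + f)
((m(3) - 4) - 6/12)*(-4*12) = (((1 + 3) - 4) - 6/12)*(-4*12) = ((4 - 4) - 6*1/12)*(-48) = (0 - ½)*(-48) = -½*(-48) = 24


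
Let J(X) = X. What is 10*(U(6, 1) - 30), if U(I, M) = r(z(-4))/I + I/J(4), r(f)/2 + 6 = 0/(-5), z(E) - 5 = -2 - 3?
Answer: -305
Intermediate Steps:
z(E) = 0 (z(E) = 5 + (-2 - 3) = 5 - 5 = 0)
r(f) = -12 (r(f) = -12 + 2*(0/(-5)) = -12 + 2*(0*(-⅕)) = -12 + 2*0 = -12 + 0 = -12)
U(I, M) = -12/I + I/4
10*(U(6, 1) - 30) = 10*((-12/6 + (¼)*6) - 30) = 10*((-12*⅙ + 3/2) - 30) = 10*((-2 + 3/2) - 30) = 10*(-½ - 30) = 10*(-61/2) = -305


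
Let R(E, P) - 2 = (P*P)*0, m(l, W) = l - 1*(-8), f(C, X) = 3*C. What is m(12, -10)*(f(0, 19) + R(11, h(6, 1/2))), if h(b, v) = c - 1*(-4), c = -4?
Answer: 40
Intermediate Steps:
m(l, W) = 8 + l (m(l, W) = l + 8 = 8 + l)
h(b, v) = 0 (h(b, v) = -4 - 1*(-4) = -4 + 4 = 0)
R(E, P) = 2 (R(E, P) = 2 + (P*P)*0 = 2 + P²*0 = 2 + 0 = 2)
m(12, -10)*(f(0, 19) + R(11, h(6, 1/2))) = (8 + 12)*(3*0 + 2) = 20*(0 + 2) = 20*2 = 40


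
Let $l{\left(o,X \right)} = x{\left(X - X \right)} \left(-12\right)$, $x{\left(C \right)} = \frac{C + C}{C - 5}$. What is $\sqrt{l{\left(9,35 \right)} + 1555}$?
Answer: $\sqrt{1555} \approx 39.433$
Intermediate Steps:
$x{\left(C \right)} = \frac{2 C}{-5 + C}$
$l{\left(o,X \right)} = 0$ ($l{\left(o,X \right)} = \frac{2 \left(X - X\right)}{-5 + \left(X - X\right)} \left(-12\right) = 2 \cdot 0 \frac{1}{-5 + 0} \left(-12\right) = 2 \cdot 0 \frac{1}{-5} \left(-12\right) = 2 \cdot 0 \left(- \frac{1}{5}\right) \left(-12\right) = 0 \left(-12\right) = 0$)
$\sqrt{l{\left(9,35 \right)} + 1555} = \sqrt{0 + 1555} = \sqrt{1555}$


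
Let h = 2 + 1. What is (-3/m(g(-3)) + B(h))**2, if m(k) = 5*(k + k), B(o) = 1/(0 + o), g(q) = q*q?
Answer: 9/100 ≈ 0.090000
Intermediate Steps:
g(q) = q**2
h = 3
B(o) = 1/o
m(k) = 10*k (m(k) = 5*(2*k) = 10*k)
(-3/m(g(-3)) + B(h))**2 = (-3/(10*(-3)**2) + 1/3)**2 = (-3/(10*9) + 1/3)**2 = (-3/90 + 1/3)**2 = (-3*1/90 + 1/3)**2 = (-1/30 + 1/3)**2 = (3/10)**2 = 9/100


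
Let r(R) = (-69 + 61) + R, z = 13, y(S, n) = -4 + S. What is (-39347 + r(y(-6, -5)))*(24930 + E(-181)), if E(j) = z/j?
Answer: -177627358705/181 ≈ -9.8137e+8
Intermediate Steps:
r(R) = -8 + R
E(j) = 13/j
(-39347 + r(y(-6, -5)))*(24930 + E(-181)) = (-39347 + (-8 + (-4 - 6)))*(24930 + 13/(-181)) = (-39347 + (-8 - 10))*(24930 + 13*(-1/181)) = (-39347 - 18)*(24930 - 13/181) = -39365*4512317/181 = -177627358705/181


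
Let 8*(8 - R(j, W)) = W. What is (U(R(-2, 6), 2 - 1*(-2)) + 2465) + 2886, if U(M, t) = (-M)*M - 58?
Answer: 83847/16 ≈ 5240.4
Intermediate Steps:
R(j, W) = 8 - W/8
U(M, t) = -58 - M² (U(M, t) = -M² - 58 = -58 - M²)
(U(R(-2, 6), 2 - 1*(-2)) + 2465) + 2886 = ((-58 - (8 - ⅛*6)²) + 2465) + 2886 = ((-58 - (8 - ¾)²) + 2465) + 2886 = ((-58 - (29/4)²) + 2465) + 2886 = ((-58 - 1*841/16) + 2465) + 2886 = ((-58 - 841/16) + 2465) + 2886 = (-1769/16 + 2465) + 2886 = 37671/16 + 2886 = 83847/16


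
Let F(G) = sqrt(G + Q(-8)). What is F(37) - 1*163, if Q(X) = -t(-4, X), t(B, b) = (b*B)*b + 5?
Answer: -163 + 12*sqrt(2) ≈ -146.03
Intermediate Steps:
t(B, b) = 5 + B*b**2 (t(B, b) = (B*b)*b + 5 = B*b**2 + 5 = 5 + B*b**2)
Q(X) = -5 + 4*X**2 (Q(X) = -(5 - 4*X**2) = -5 + 4*X**2)
F(G) = sqrt(251 + G) (F(G) = sqrt(G + (-5 + 4*(-8)**2)) = sqrt(G + (-5 + 4*64)) = sqrt(G + (-5 + 256)) = sqrt(G + 251) = sqrt(251 + G))
F(37) - 1*163 = sqrt(251 + 37) - 1*163 = sqrt(288) - 163 = 12*sqrt(2) - 163 = -163 + 12*sqrt(2)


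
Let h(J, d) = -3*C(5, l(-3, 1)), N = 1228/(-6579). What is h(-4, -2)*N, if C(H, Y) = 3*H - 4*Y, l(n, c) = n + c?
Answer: 28244/2193 ≈ 12.879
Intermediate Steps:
l(n, c) = c + n
N = -1228/6579 (N = 1228*(-1/6579) = -1228/6579 ≈ -0.18665)
C(H, Y) = -4*Y + 3*H
h(J, d) = -69 (h(J, d) = -3*(-4*(1 - 3) + 3*5) = -3*(-4*(-2) + 15) = -3*(8 + 15) = -3*23 = -69)
h(-4, -2)*N = -69*(-1228/6579) = 28244/2193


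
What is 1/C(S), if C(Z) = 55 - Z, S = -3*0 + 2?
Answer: 1/53 ≈ 0.018868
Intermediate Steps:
S = 2 (S = 0 + 2 = 2)
1/C(S) = 1/(55 - 1*2) = 1/(55 - 2) = 1/53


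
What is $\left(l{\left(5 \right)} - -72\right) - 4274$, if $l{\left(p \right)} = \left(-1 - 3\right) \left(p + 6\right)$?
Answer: $-4246$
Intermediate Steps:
$l{\left(p \right)} = -24 - 4 p$ ($l{\left(p \right)} = - 4 \left(6 + p\right) = -24 - 4 p$)
$\left(l{\left(5 \right)} - -72\right) - 4274 = \left(\left(-24 - 20\right) - -72\right) - 4274 = \left(\left(-24 - 20\right) + 72\right) - 4274 = \left(-44 + 72\right) - 4274 = 28 - 4274 = -4246$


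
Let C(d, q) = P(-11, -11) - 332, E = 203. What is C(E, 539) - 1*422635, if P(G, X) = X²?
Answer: -422846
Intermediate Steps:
C(d, q) = -211 (C(d, q) = (-11)² - 332 = 121 - 332 = -211)
C(E, 539) - 1*422635 = -211 - 1*422635 = -211 - 422635 = -422846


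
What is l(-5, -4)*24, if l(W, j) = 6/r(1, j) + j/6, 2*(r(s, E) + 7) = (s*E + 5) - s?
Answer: -256/7 ≈ -36.571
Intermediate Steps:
r(s, E) = -9/2 - s/2 + E*s/2 (r(s, E) = -7 + ((s*E + 5) - s)/2 = -7 + ((E*s + 5) - s)/2 = -7 + ((5 + E*s) - s)/2 = -7 + (5 - s + E*s)/2 = -7 + (5/2 - s/2 + E*s/2) = -9/2 - s/2 + E*s/2)
l(W, j) = 6/(-5 + j/2) + j/6 (l(W, j) = 6/(-9/2 - ½*1 + (½)*j*1) + j/6 = 6/(-9/2 - ½ + j/2) + j*(⅙) = 6/(-5 + j/2) + j/6)
l(-5, -4)*24 = ((72 - 4*(-10 - 4))/(6*(-10 - 4)))*24 = ((⅙)*(72 - 4*(-14))/(-14))*24 = ((⅙)*(-1/14)*(72 + 56))*24 = ((⅙)*(-1/14)*128)*24 = -32/21*24 = -256/7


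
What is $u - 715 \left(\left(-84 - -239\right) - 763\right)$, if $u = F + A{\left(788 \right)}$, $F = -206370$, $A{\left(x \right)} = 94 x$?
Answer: $302422$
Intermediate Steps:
$u = -132298$ ($u = -206370 + 94 \cdot 788 = -206370 + 74072 = -132298$)
$u - 715 \left(\left(-84 - -239\right) - 763\right) = -132298 - 715 \left(\left(-84 - -239\right) - 763\right) = -132298 - 715 \left(\left(-84 + 239\right) - 763\right) = -132298 - 715 \left(155 - 763\right) = -132298 - -434720 = -132298 + 434720 = 302422$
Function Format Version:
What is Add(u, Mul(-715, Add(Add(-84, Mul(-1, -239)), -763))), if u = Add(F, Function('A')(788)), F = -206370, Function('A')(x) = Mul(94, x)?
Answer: 302422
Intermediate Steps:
u = -132298 (u = Add(-206370, Mul(94, 788)) = Add(-206370, 74072) = -132298)
Add(u, Mul(-715, Add(Add(-84, Mul(-1, -239)), -763))) = Add(-132298, Mul(-715, Add(Add(-84, Mul(-1, -239)), -763))) = Add(-132298, Mul(-715, Add(Add(-84, 239), -763))) = Add(-132298, Mul(-715, Add(155, -763))) = Add(-132298, Mul(-715, -608)) = Add(-132298, 434720) = 302422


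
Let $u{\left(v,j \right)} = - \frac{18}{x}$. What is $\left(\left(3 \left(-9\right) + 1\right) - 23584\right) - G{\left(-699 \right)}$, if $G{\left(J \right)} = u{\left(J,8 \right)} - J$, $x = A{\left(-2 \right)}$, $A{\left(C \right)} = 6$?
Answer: $-24306$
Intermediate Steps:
$x = 6$
$u{\left(v,j \right)} = -3$ ($u{\left(v,j \right)} = - \frac{18}{6} = \left(-18\right) \frac{1}{6} = -3$)
$G{\left(J \right)} = -3 - J$
$\left(\left(3 \left(-9\right) + 1\right) - 23584\right) - G{\left(-699 \right)} = \left(\left(3 \left(-9\right) + 1\right) - 23584\right) - \left(-3 - -699\right) = \left(\left(-27 + 1\right) - 23584\right) - \left(-3 + 699\right) = \left(-26 - 23584\right) - 696 = -23610 - 696 = -24306$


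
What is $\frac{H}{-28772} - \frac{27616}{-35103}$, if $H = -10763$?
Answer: $\frac{1172381141}{1009983516} \approx 1.1608$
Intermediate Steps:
$\frac{H}{-28772} - \frac{27616}{-35103} = - \frac{10763}{-28772} - \frac{27616}{-35103} = \left(-10763\right) \left(- \frac{1}{28772}\right) - - \frac{27616}{35103} = \frac{10763}{28772} + \frac{27616}{35103} = \frac{1172381141}{1009983516}$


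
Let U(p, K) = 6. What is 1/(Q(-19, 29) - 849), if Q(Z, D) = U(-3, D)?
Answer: -1/843 ≈ -0.0011862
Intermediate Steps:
Q(Z, D) = 6
1/(Q(-19, 29) - 849) = 1/(6 - 849) = 1/(-843) = -1/843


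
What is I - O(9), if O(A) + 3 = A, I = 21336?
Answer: 21330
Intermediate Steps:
O(A) = -3 + A
I - O(9) = 21336 - (-3 + 9) = 21336 - 1*6 = 21336 - 6 = 21330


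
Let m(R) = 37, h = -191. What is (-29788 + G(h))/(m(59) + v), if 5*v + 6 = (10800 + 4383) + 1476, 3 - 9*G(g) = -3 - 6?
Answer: -223400/25257 ≈ -8.8451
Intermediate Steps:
G(g) = 4/3 (G(g) = 1/3 - (-3 - 6)/9 = 1/3 - 1/9*(-9) = 1/3 + 1 = 4/3)
v = 16653/5 (v = -6/5 + ((10800 + 4383) + 1476)/5 = -6/5 + (15183 + 1476)/5 = -6/5 + (1/5)*16659 = -6/5 + 16659/5 = 16653/5 ≈ 3330.6)
(-29788 + G(h))/(m(59) + v) = (-29788 + 4/3)/(37 + 16653/5) = -89360/(3*16838/5) = -89360/3*5/16838 = -223400/25257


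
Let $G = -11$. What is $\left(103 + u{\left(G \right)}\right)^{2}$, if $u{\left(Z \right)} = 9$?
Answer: $12544$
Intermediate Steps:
$\left(103 + u{\left(G \right)}\right)^{2} = \left(103 + 9\right)^{2} = 112^{2} = 12544$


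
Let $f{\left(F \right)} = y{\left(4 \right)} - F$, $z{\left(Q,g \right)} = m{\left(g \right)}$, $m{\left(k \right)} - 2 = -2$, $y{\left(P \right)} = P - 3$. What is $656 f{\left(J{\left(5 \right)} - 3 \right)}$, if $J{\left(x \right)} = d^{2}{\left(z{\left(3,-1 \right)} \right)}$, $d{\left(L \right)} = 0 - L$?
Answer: $2624$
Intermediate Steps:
$y{\left(P \right)} = -3 + P$
$m{\left(k \right)} = 0$ ($m{\left(k \right)} = 2 - 2 = 0$)
$z{\left(Q,g \right)} = 0$
$d{\left(L \right)} = - L$
$J{\left(x \right)} = 0$ ($J{\left(x \right)} = \left(\left(-1\right) 0\right)^{2} = 0^{2} = 0$)
$f{\left(F \right)} = 1 - F$ ($f{\left(F \right)} = \left(-3 + 4\right) - F = 1 - F$)
$656 f{\left(J{\left(5 \right)} - 3 \right)} = 656 \left(1 - \left(0 - 3\right)\right) = 656 \left(1 - -3\right) = 656 \left(1 + 3\right) = 656 \cdot 4 = 2624$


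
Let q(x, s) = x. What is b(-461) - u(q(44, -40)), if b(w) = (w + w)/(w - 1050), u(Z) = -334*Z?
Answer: 22206578/1511 ≈ 14697.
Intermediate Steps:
b(w) = 2*w/(-1050 + w) (b(w) = (2*w)/(-1050 + w) = 2*w/(-1050 + w))
b(-461) - u(q(44, -40)) = 2*(-461)/(-1050 - 461) - (-334)*44 = 2*(-461)/(-1511) - 1*(-14696) = 2*(-461)*(-1/1511) + 14696 = 922/1511 + 14696 = 22206578/1511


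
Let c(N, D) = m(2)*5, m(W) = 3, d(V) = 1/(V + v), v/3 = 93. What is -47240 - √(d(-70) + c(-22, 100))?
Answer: -47240 - 56*√209/209 ≈ -47244.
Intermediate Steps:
v = 279 (v = 3*93 = 279)
d(V) = 1/(279 + V) (d(V) = 1/(V + 279) = 1/(279 + V))
c(N, D) = 15 (c(N, D) = 3*5 = 15)
-47240 - √(d(-70) + c(-22, 100)) = -47240 - √(1/(279 - 70) + 15) = -47240 - √(1/209 + 15) = -47240 - √(3136/209) = -47240 - 56*√209/209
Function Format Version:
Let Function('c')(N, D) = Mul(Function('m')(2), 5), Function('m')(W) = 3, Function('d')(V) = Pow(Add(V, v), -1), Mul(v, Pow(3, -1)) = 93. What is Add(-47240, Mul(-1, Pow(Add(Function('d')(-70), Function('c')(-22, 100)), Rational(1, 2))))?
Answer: Add(-47240, Mul(Rational(-56, 209), Pow(209, Rational(1, 2)))) ≈ -47244.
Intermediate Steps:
v = 279 (v = Mul(3, 93) = 279)
Function('d')(V) = Pow(Add(279, V), -1) (Function('d')(V) = Pow(Add(V, 279), -1) = Pow(Add(279, V), -1))
Function('c')(N, D) = 15 (Function('c')(N, D) = Mul(3, 5) = 15)
Add(-47240, Mul(-1, Pow(Add(Function('d')(-70), Function('c')(-22, 100)), Rational(1, 2)))) = Add(-47240, Mul(-1, Pow(Add(Pow(Add(279, -70), -1), 15), Rational(1, 2)))) = Add(-47240, Mul(-1, Pow(Add(Pow(209, -1), 15), Rational(1, 2)))) = Add(-47240, Mul(-1, Pow(Add(Rational(1, 209), 15), Rational(1, 2)))) = Add(-47240, Mul(-1, Pow(Rational(3136, 209), Rational(1, 2)))) = Add(-47240, Mul(-1, Mul(Rational(56, 209), Pow(209, Rational(1, 2))))) = Add(-47240, Mul(Rational(-56, 209), Pow(209, Rational(1, 2))))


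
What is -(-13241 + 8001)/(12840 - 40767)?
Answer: -5240/27927 ≈ -0.18763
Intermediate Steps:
-(-13241 + 8001)/(12840 - 40767) = -(-5240)/(-27927) = -(-5240)*(-1)/27927 = -1*5240/27927 = -5240/27927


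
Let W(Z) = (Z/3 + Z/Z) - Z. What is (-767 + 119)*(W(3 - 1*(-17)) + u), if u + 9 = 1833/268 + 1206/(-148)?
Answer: 36372618/2479 ≈ 14672.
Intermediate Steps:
u = -102225/9916 (u = -9 + (1833/268 + 1206/(-148)) = -9 + (1833*(1/268) + 1206*(-1/148)) = -9 + (1833/268 - 603/74) = -9 - 12981/9916 = -102225/9916 ≈ -10.309)
W(Z) = 1 - 2*Z/3 (W(Z) = (Z*(⅓) + 1) - Z = (Z/3 + 1) - Z = (1 + Z/3) - Z = 1 - 2*Z/3)
(-767 + 119)*(W(3 - 1*(-17)) + u) = (-767 + 119)*((1 - 2*(3 - 1*(-17))/3) - 102225/9916) = -648*((1 - 2*(3 + 17)/3) - 102225/9916) = -648*((1 - ⅔*20) - 102225/9916) = -648*((1 - 40/3) - 102225/9916) = -648*(-37/3 - 102225/9916) = -648*(-673567/29748) = 36372618/2479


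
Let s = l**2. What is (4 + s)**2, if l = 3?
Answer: 169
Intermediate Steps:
s = 9 (s = 3**2 = 9)
(4 + s)**2 = (4 + 9)**2 = 13**2 = 169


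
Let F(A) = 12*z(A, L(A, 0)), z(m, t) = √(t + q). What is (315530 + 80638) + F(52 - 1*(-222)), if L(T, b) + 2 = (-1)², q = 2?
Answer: 396180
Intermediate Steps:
L(T, b) = -1 (L(T, b) = -2 + (-1)² = -2 + 1 = -1)
z(m, t) = √(2 + t) (z(m, t) = √(t + 2) = √(2 + t))
F(A) = 12 (F(A) = 12*√(2 - 1) = 12*√1 = 12*1 = 12)
(315530 + 80638) + F(52 - 1*(-222)) = (315530 + 80638) + 12 = 396168 + 12 = 396180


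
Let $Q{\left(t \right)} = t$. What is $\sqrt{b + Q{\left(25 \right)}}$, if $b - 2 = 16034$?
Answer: $\sqrt{16061} \approx 126.73$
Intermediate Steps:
$b = 16036$ ($b = 2 + 16034 = 16036$)
$\sqrt{b + Q{\left(25 \right)}} = \sqrt{16036 + 25} = \sqrt{16061}$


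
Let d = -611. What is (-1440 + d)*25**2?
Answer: -1281875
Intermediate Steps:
(-1440 + d)*25**2 = (-1440 - 611)*25**2 = -2051*625 = -1281875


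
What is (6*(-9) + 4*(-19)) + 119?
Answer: -11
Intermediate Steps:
(6*(-9) + 4*(-19)) + 119 = (-54 - 76) + 119 = -130 + 119 = -11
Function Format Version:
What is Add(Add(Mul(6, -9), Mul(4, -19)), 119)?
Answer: -11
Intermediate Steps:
Add(Add(Mul(6, -9), Mul(4, -19)), 119) = Add(Add(-54, -76), 119) = Add(-130, 119) = -11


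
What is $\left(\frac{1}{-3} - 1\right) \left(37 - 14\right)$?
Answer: $- \frac{92}{3} \approx -30.667$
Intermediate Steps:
$\left(\frac{1}{-3} - 1\right) \left(37 - 14\right) = \left(- \frac{1}{3} - 1\right) 23 = \left(- \frac{4}{3}\right) 23 = - \frac{92}{3}$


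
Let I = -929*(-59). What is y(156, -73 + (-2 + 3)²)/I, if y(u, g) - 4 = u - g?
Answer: 232/54811 ≈ 0.0042327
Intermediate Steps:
y(u, g) = 4 + u - g (y(u, g) = 4 + (u - g) = 4 + u - g)
I = 54811
y(156, -73 + (-2 + 3)²)/I = (4 + 156 - (-73 + (-2 + 3)²))/54811 = (4 + 156 - (-73 + 1²))*(1/54811) = (4 + 156 - (-73 + 1))*(1/54811) = (4 + 156 - 1*(-72))*(1/54811) = (4 + 156 + 72)*(1/54811) = 232*(1/54811) = 232/54811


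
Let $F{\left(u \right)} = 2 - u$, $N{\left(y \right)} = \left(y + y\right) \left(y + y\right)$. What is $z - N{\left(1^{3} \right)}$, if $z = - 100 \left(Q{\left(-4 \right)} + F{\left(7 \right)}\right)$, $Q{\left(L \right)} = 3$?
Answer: $196$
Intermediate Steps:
$N{\left(y \right)} = 4 y^{2}$ ($N{\left(y \right)} = 2 y 2 y = 4 y^{2}$)
$z = 200$ ($z = - 100 \left(3 + \left(2 - 7\right)\right) = - 100 \left(3 - 5\right) = \left(-100\right) \left(-2\right) = 200$)
$z - N{\left(1^{3} \right)} = 200 - 4 \left(1^{3}\right)^{2} = 200 - 4 \cdot 1^{2} = 200 - 4 \cdot 1 = 200 - 4 = 196$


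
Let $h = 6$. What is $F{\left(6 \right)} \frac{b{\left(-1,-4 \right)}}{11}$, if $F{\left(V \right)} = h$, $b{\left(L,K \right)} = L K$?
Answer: $\frac{24}{11} \approx 2.1818$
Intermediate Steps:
$b{\left(L,K \right)} = K L$
$F{\left(V \right)} = 6$
$F{\left(6 \right)} \frac{b{\left(-1,-4 \right)}}{11} = 6 \frac{\left(-4\right) \left(-1\right)}{11} = 6 \cdot 4 \cdot \frac{1}{11} = 6 \cdot \frac{4}{11} = \frac{24}{11}$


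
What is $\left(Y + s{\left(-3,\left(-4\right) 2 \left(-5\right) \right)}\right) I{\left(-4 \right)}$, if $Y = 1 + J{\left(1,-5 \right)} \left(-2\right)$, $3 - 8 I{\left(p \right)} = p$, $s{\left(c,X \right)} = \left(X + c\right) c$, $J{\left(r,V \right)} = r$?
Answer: $-98$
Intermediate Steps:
$s{\left(c,X \right)} = c \left(X + c\right)$
$I{\left(p \right)} = \frac{3}{8} - \frac{p}{8}$
$Y = -1$ ($Y = 1 + 1 \left(-2\right) = 1 - 2 = -1$)
$\left(Y + s{\left(-3,\left(-4\right) 2 \left(-5\right) \right)}\right) I{\left(-4 \right)} = \left(-1 - 3 \left(\left(-4\right) 2 \left(-5\right) - 3\right)\right) \left(\frac{3}{8} - - \frac{1}{2}\right) = \left(-1 - 3 \left(\left(-8\right) \left(-5\right) - 3\right)\right) \left(\frac{3}{8} + \frac{1}{2}\right) = \left(-1 - 3 \left(40 - 3\right)\right) \frac{7}{8} = \left(-1 - 111\right) \frac{7}{8} = \left(-112\right) \frac{7}{8} = -98$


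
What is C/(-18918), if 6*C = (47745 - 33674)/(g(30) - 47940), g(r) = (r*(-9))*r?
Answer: 14071/6360988320 ≈ 2.2121e-6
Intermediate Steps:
g(r) = -9*r**2 (g(r) = (-9*r)*r = -9*r**2)
C = -14071/336240 (C = ((47745 - 33674)/(-9*30**2 - 47940))/6 = (14071/(-9*900 - 47940))/6 = (14071/(-8100 - 47940))/6 = (14071/(-56040))/6 = (14071*(-1/56040))/6 = (1/6)*(-14071/56040) = -14071/336240 ≈ -0.041848)
C/(-18918) = -14071/336240/(-18918) = -14071/336240*(-1/18918) = 14071/6360988320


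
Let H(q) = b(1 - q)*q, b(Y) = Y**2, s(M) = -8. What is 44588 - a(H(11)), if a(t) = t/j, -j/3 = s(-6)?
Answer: 267253/6 ≈ 44542.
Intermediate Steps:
j = 24 (j = -3*(-8) = 24)
H(q) = q*(1 - q)**2 (H(q) = (1 - q)**2*q = q*(1 - q)**2)
a(t) = t/24
44588 - a(H(11)) = 44588 - 11*(-1 + 11)**2/24 = 44588 - 11*10**2/24 = 44588 - 11*100/24 = 44588 - 1100/24 = 44588 - 1*275/6 = 44588 - 275/6 = 267253/6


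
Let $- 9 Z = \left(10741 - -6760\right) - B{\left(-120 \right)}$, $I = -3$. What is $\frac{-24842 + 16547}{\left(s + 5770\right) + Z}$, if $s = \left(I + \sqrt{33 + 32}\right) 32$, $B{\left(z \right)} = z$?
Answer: $- \frac{499367295}{222635333} + \frac{4300128 \sqrt{65}}{222635333} \approx -2.0873$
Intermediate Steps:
$Z = - \frac{17621}{9}$ ($Z = - \frac{\left(10741 - -6760\right) - -120}{9} = - \frac{\left(10741 + 6760\right) + 120}{9} = - \frac{17501 + 120}{9} = \left(- \frac{1}{9}\right) 17621 = - \frac{17621}{9} \approx -1957.9$)
$s = -96 + 32 \sqrt{65}$ ($s = \left(-3 + \sqrt{33 + 32}\right) 32 = \left(-3 + \sqrt{65}\right) 32 = -96 + 32 \sqrt{65} \approx 161.99$)
$\frac{-24842 + 16547}{\left(s + 5770\right) + Z} = \frac{-24842 + 16547}{\left(\left(-96 + 32 \sqrt{65}\right) + 5770\right) - \frac{17621}{9}} = - \frac{8295}{\left(5674 + 32 \sqrt{65}\right) - \frac{17621}{9}} = - \frac{8295}{\frac{33445}{9} + 32 \sqrt{65}}$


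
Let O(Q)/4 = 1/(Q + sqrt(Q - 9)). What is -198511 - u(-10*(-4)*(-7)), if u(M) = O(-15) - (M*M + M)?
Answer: -9992433/83 + 8*I*sqrt(6)/249 ≈ -1.2039e+5 + 0.078699*I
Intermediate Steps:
O(Q) = 4/(Q + sqrt(-9 + Q)) (O(Q) = 4/(Q + sqrt(Q - 9)) = 4/(Q + sqrt(-9 + Q)))
u(M) = -M - M**2 + 4/(-15 + 2*I*sqrt(6)) (u(M) = 4/(-15 + sqrt(-9 - 15)) - (M*M + M) = 4/(-15 + sqrt(-24)) - (M**2 + M) = 4/(-15 + 2*I*sqrt(6)) - (M + M**2) = 4/(-15 + 2*I*sqrt(6)) + (-M - M**2) = -M - M**2 + 4/(-15 + 2*I*sqrt(6)))
-198511 - u(-10*(-4)*(-7)) = -198511 - (-20/83 - (-10*(-4))*(-7) - (-10*(-4)*(-7))**2 - 8*I*sqrt(6)/249) = -198511 - (-20/83 - (-2*(-20))*(-7) - (-2*(-20)*(-7))**2 - 8*I*sqrt(6)/249) = -198511 - (-20/83 - 40*(-7) - (40*(-7))**2 - 8*I*sqrt(6)/249) = -198511 - (-20/83 - 1*(-280) - 1*(-280)**2 - 8*I*sqrt(6)/249) = -198511 - (-20/83 + 280 - 1*78400 - 8*I*sqrt(6)/249) = -198511 - (-20/83 + 280 - 78400 - 8*I*sqrt(6)/249) = -198511 - (-6483980/83 - 8*I*sqrt(6)/249) = -198511 + (6483980/83 + 8*I*sqrt(6)/249) = -9992433/83 + 8*I*sqrt(6)/249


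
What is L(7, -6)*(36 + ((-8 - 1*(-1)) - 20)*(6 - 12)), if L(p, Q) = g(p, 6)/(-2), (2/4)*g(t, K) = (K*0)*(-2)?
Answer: 0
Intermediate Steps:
g(t, K) = 0 (g(t, K) = 2*((K*0)*(-2)) = 2*(0*(-2)) = 2*0 = 0)
L(p, Q) = 0 (L(p, Q) = 0/(-2) = 0*(-½) = 0)
L(7, -6)*(36 + ((-8 - 1*(-1)) - 20)*(6 - 12)) = 0*(36 + ((-8 - 1*(-1)) - 20)*(6 - 12)) = 0*(36 + ((-8 + 1) - 20)*(-6)) = 0*(36 + (-7 - 20)*(-6)) = 0*(36 - 27*(-6)) = 0*(36 + 162) = 0*198 = 0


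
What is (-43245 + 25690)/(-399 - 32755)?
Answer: 17555/33154 ≈ 0.52950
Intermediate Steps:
(-43245 + 25690)/(-399 - 32755) = -17555/(-33154) = -17555*(-1/33154) = 17555/33154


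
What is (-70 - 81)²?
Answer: 22801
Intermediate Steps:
(-70 - 81)² = (-151)² = 22801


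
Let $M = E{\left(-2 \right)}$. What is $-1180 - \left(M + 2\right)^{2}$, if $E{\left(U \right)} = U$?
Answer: $-1180$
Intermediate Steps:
$M = -2$
$-1180 - \left(M + 2\right)^{2} = -1180 - \left(-2 + 2\right)^{2} = -1180 - 0^{2} = -1180 - 0 = -1180 + 0 = -1180$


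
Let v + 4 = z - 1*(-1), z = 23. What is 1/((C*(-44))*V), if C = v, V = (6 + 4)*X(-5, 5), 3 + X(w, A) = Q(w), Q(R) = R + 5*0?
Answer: 1/70400 ≈ 1.4205e-5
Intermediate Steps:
Q(R) = R (Q(R) = R + 0 = R)
X(w, A) = -3 + w
v = 20 (v = -4 + (23 - 1*(-1)) = -4 + (23 + 1) = -4 + 24 = 20)
V = -80 (V = (6 + 4)*(-3 - 5) = 10*(-8) = -80)
C = 20
1/((C*(-44))*V) = 1/((20*(-44))*(-80)) = 1/(-880*(-80)) = 1/70400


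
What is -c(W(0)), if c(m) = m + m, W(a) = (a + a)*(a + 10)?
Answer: 0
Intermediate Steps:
W(a) = 2*a*(10 + a) (W(a) = (2*a)*(10 + a) = 2*a*(10 + a))
c(m) = 2*m
-c(W(0)) = -2*2*0*(10 + 0) = -2*2*0*10 = -2*0 = -1*0 = 0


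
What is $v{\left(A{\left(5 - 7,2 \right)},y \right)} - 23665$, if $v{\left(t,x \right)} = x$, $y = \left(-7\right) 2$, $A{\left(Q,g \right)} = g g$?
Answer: $-23679$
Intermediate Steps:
$A{\left(Q,g \right)} = g^{2}$
$y = -14$
$v{\left(A{\left(5 - 7,2 \right)},y \right)} - 23665 = -14 - 23665 = -23679$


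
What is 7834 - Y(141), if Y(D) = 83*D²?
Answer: -1642289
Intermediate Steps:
7834 - Y(141) = 7834 - 83*141² = 7834 - 83*19881 = 7834 - 1*1650123 = 7834 - 1650123 = -1642289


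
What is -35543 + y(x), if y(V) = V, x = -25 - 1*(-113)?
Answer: -35455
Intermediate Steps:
x = 88 (x = -25 + 113 = 88)
-35543 + y(x) = -35543 + 88 = -35455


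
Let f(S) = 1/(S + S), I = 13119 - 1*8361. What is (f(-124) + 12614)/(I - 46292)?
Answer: -3128271/10300432 ≈ -0.30370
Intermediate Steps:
I = 4758 (I = 13119 - 8361 = 4758)
f(S) = 1/(2*S)
(f(-124) + 12614)/(I - 46292) = ((1/2)/(-124) + 12614)/(4758 - 46292) = ((1/2)*(-1/124) + 12614)/(-41534) = (-1/248 + 12614)*(-1/41534) = (3128271/248)*(-1/41534) = -3128271/10300432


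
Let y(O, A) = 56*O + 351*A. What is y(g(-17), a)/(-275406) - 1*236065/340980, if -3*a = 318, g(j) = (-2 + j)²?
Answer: -658005191/1043421532 ≈ -0.63062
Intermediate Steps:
a = -106 (a = -⅓*318 = -106)
y(g(-17), a)/(-275406) - 1*236065/340980 = (56*(-2 - 17)² + 351*(-106))/(-275406) - 1*236065/340980 = (56*(-19)² - 37206)*(-1/275406) - 236065*1/340980 = (56*361 - 37206)*(-1/275406) - 47213/68196 = (20216 - 37206)*(-1/275406) - 47213/68196 = -16990*(-1/275406) - 47213/68196 = 8495/137703 - 47213/68196 = -658005191/1043421532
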